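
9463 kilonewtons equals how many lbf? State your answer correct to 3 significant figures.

1 kilonewton = 224.809 lbf.
So 9463 × 224.809 ≈ 2.13e+6 lbf.

2.13e+6 lbf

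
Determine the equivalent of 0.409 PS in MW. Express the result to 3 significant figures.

0.000301 megawatts

1 PS = 0.000735499 MW.
Then 0.409 × 0.000735499 ≈ 0.000301 MW.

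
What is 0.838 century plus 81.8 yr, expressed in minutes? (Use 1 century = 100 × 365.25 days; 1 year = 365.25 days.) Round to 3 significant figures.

8.71 × 10^7 min

0.838 century = 4.40754 × 10^7 min and 81.8 yr = 4.30235 × 10^7 min.
4.40754 × 10^7 + 4.30235 × 10^7 ≈ 8.71 × 10^7 min.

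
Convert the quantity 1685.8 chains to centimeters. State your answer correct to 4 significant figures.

1 chain = 2011.68 centimeters.
Thus 1685.8 × 2011.68 ≈ 3.391e+6 cm.

3.391e+6 centimeters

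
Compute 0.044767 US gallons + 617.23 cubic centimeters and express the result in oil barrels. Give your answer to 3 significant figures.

0.00495 bbl

0.044767 US gal = 0.00106588 bbl and 617.23 cm³ = 0.00388226 bbl.
0.00106588 + 0.00388226 ≈ 0.00495 bbl.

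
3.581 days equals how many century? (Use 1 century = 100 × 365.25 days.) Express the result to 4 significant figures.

1 day = 2.73785e-5 centuries.
So 3.581 × 2.73785e-5 ≈ 9.804e-5 century.

9.804e-5 century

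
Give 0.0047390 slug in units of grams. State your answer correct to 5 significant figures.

69.161 g

1 slug = 14593.903 g.
0.0047390 × 14593.903 ≈ 69.161 g.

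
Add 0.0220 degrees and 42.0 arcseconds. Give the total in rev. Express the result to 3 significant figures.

0.0220 ° = 6.11111 × 10^-5 rev and 42.0 arcsec = 3.24074 × 10^-5 rev.
6.11111 × 10^-5 + 3.24074 × 10^-5 ≈ 9.35 × 10^-5 rev.

9.35 × 10^-5 rev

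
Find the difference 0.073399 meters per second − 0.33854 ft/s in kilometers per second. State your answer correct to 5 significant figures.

-2.9788e-5 km/s

0.073399 m/s = 7.33990e-5 km/s and 0.33854 ft/s = 0.000103187 km/s.
7.33990e-5 − 0.000103187 ≈ -2.9788e-5 km/s.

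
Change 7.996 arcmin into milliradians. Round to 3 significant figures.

2.33 mrad

1 arcminute = 0.290888 mrad.
Thus 7.996 × 0.290888 ≈ 2.33 mrad.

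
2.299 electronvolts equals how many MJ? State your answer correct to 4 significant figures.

1 eV = 1.60218e-25 MJ.
2.299 × 1.60218e-25 ≈ 3.683e-25 MJ.

3.683e-25 MJ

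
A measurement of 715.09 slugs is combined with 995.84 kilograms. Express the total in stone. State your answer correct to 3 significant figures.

1800 st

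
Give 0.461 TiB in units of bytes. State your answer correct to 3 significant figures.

1 TiB = 1.09951 × 10^12 B.
So 0.461 × 1.09951 × 10^12 ≈ 5.07 × 10^11 B.

5.07 × 10^11 B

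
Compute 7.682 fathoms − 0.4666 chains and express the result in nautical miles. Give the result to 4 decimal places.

0.0025 nmi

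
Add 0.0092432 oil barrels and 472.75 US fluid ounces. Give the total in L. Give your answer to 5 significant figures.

0.0092432 bbl = 1.46955 L and 472.75 US fl oz = 13.9809 L.
1.46955 + 13.9809 ≈ 15.450 L.

15.450 liters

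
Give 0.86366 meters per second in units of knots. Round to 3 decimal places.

1 m/s = 1.94384 kn.
Then 0.86366 × 1.94384 ≈ 1.679 kn.

1.679 kn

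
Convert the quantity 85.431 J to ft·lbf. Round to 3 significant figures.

1 J = 0.737562 ft·lbf.
Thus 85.431 × 0.737562 ≈ 63.0 ft·lbf.

63.0 foot-pounds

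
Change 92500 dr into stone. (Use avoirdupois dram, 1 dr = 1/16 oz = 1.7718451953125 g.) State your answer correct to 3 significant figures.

1 dram = 0.000279018 st.
Then 92500 × 0.000279018 ≈ 25.8 st.

25.8 stone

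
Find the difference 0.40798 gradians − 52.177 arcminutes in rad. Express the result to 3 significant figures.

0.40798 grad = 0.00640853 rad and 52.177 arcmin = 0.0151777 rad.
0.00640853 − 0.0151777 ≈ -0.00877 rad.

-0.00877 radians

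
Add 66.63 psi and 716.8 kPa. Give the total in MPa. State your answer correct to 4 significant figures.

1.176 MPa

66.63 psi = 0.459398 MPa and 716.8 kPa = 0.716800 MPa.
0.459398 + 0.716800 ≈ 1.176 MPa.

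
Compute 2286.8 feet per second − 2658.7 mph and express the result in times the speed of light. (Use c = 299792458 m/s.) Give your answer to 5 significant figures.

-1.6396e-6 c

2286.8 ft/s = 2.32500e-6 c and 2658.7 mph = 3.96456e-6 c.
2.32500e-6 − 3.96456e-6 ≈ -1.6396e-6 c.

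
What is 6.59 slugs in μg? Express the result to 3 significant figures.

9.62e+10 micrograms

1 slug = 1.45939e+10 micrograms.
Thus 6.59 × 1.45939e+10 ≈ 9.62e+10 μg.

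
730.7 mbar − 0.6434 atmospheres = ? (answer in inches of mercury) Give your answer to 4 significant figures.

2.326 inHg

730.7 mbar = 21.5776 inHg and 0.6434 atm = 19.2513 inHg.
21.5776 − 19.2513 ≈ 2.326 inHg.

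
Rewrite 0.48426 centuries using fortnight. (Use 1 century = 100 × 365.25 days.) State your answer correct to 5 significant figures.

1 century = 2608.93 fortnights.
Then 0.48426 × 2608.93 ≈ 1263.4 fortnight.

1263.4 fortnights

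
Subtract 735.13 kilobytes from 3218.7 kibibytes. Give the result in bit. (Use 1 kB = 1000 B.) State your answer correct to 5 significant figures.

3218.7 KiB = 2.63676 × 10^7 bit and 735.13 kB = 5.88104 × 10^6 bit.
2.63676 × 10^7 − 5.88104 × 10^6 ≈ 2.0487 × 10^7 bit.

2.0487 × 10^7 bit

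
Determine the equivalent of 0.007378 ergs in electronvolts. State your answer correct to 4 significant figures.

4.605e+9 eV

1 erg = 6.24151e+11 eV.
So 0.007378 × 6.24151e+11 ≈ 4.605e+9 eV.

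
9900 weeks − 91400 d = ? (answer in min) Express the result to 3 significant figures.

-3.18 × 10^7 min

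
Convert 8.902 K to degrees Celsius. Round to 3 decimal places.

-264.248 °C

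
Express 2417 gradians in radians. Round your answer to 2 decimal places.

37.97 radians

1 gradian = 0.0157080 rad.
Thus 2417 × 0.0157080 ≈ 37.97 rad.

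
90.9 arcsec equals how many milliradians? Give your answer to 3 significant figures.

0.441 milliradians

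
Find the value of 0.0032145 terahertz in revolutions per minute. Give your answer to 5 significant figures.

1 terahertz = 6.00000e+13 revolutions per minute.
0.0032145 × 6.00000e+13 ≈ 1.9287e+11 rpm.

1.9287e+11 rpm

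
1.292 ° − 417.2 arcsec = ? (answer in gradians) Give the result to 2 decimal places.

1.31 gradians

1.292 ° = 1.43556 grad and 417.2 arcsec = 0.128765 grad.
1.43556 − 0.128765 ≈ 1.31 grad.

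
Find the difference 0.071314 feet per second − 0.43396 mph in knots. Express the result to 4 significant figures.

0.071314 ft/s = 0.0422524 kn and 0.43396 mph = 0.377101 kn.
0.0422524 − 0.377101 ≈ -0.3348 kn.

-0.3348 knots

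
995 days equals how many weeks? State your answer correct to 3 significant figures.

1 d = 0.142857 wk.
So 995 × 0.142857 ≈ 142 wk.

142 wk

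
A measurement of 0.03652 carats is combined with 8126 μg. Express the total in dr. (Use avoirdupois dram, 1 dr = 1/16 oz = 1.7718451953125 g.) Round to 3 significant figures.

0.00871 drams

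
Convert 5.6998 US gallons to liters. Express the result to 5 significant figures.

21.576 liters

1 US gal = 3.78541 liters.
5.6998 × 3.78541 ≈ 21.576 L.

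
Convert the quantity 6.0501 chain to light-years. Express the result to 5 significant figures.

1.2865e-14 light-years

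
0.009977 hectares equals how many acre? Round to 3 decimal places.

1 ha = 2.47105 acre.
Thus 0.009977 × 2.47105 ≈ 0.025 acre.

0.025 acres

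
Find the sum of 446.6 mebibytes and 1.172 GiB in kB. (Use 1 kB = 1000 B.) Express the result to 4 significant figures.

446.6 MiB = 468294 kB and 1.172 GiB = 1.25843 × 10^6 kB.
468294 + 1.25843 × 10^6 ≈ 1.727 × 10^6 kB.

1.727 × 10^6 kB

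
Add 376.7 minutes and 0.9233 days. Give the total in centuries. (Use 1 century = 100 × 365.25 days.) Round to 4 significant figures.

376.7 min = 7.16214 × 10^-6 century and 0.9233 d = 2.52786 × 10^-5 century.
7.16214 × 10^-6 + 2.52786 × 10^-5 ≈ 3.244 × 10^-5 century.

3.244 × 10^-5 century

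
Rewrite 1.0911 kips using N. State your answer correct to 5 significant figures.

4853.5 N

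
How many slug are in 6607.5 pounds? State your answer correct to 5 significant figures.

205.37 slug

1 lb = 0.0310810 slug.
So 6607.5 × 0.0310810 ≈ 205.37 slug.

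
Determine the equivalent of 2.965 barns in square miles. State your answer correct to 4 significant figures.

1.145 × 10^-34 square miles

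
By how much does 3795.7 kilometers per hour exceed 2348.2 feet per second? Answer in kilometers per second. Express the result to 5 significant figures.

3795.7 km/h = 1.05436 km/s and 2348.2 ft/s = 0.715731 km/s.
1.05436 − 0.715731 ≈ 0.33863 km/s.

0.33863 kilometers per second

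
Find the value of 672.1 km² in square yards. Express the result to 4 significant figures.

8.038e+8 yd²

1 km² = 1.19599e+6 yd².
Thus 672.1 × 1.19599e+6 ≈ 8.038e+8 yd².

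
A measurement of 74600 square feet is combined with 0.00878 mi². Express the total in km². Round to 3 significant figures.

0.0297 km²

74600 ft² = 0.00693057 km² and 0.00878 mi² = 0.0227401 km².
0.00693057 + 0.0227401 ≈ 0.0297 km².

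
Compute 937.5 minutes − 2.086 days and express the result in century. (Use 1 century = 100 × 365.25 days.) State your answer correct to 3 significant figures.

-3.93e-5 century

937.5 min = 1.78245e-5 century and 2.086 d = 5.71116e-5 century.
1.78245e-5 − 5.71116e-5 ≈ -3.93e-5 century.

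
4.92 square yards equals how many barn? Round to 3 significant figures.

1 square yard = 8.36127e+27 barns.
So 4.92 × 8.36127e+27 ≈ 4.11e+28 barn.

4.11e+28 barn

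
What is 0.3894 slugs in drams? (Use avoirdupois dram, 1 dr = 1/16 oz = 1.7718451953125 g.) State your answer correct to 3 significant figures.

3210 dr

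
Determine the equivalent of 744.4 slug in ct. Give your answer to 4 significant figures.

5.432 × 10^7 ct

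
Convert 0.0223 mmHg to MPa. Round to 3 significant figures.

1 mmHg = 0.000133322 MPa.
So 0.0223 × 0.000133322 ≈ 2.97e-6 MPa.

2.97e-6 megapascals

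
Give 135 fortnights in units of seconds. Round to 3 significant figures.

1.63e+8 s

1 fortnight = 1.20960e+6 s.
So 135 × 1.20960e+6 ≈ 1.63e+8 s.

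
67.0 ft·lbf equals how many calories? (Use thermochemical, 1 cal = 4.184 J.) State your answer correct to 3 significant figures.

21.7 calories

1 foot-pound = 0.324048 cal.
Thus 67.0 × 0.324048 ≈ 21.7 cal.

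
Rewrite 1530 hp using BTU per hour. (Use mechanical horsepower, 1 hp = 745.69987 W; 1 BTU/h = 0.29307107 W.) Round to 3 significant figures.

1 hp = 2544.43 BTU per hour.
So 1530 × 2544.43 ≈ 3.89e+6 BTU/h.

3.89e+6 BTU per hour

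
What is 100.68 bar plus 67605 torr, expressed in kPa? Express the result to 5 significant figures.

19081 kPa

100.68 bar = 10068.0 kPa and 67605 torr = 9013.26 kPa.
10068.0 + 9013.26 ≈ 19081 kPa.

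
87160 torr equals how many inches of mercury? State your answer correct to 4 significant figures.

3431 inches of mercury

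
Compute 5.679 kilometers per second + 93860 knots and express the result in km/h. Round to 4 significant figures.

5.679 km/s = 20444.4 km/h and 93860 kn = 173829 km/h.
20444.4 + 173829 ≈ 194300 km/h.

194300 kilometers per hour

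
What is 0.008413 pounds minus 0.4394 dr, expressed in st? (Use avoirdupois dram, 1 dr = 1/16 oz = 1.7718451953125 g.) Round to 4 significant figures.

0.008413 lb = 0.000600929 st and 0.4394 dr = 0.000122600 st.
0.000600929 − 0.000122600 ≈ 0.0004783 st.

0.0004783 st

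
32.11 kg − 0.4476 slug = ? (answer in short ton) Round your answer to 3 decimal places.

32.11 kg = 0.0353952 short ton and 0.4476 slug = 0.00720055 short ton.
0.0353952 − 0.00720055 ≈ 0.028 short ton.

0.028 short ton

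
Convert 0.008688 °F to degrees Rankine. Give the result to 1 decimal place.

459.7 degrees Rankine

°R = °F + 459.67.
Applying the formula gives 459.7 °R.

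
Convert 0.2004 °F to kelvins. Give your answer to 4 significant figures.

K = (°F + 459.67) × 5/9.
Applying the formula gives 255.5 K.

255.5 K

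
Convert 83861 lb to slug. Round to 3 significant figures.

2610 slug

1 lb = 0.0310810 slugs.
83861 × 0.0310810 ≈ 2610 slug.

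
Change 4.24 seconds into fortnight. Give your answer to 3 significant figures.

1 s = 8.26720e-7 fortnight.
Then 4.24 × 8.26720e-7 ≈ 3.51e-6 fortnight.

3.51e-6 fortnight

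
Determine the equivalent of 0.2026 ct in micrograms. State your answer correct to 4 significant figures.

40520 micrograms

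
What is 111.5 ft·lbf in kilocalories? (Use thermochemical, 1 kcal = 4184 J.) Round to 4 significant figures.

0.03613 kilocalories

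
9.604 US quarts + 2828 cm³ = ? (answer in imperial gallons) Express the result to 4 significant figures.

2.621 imp gal

9.604 US qt = 1.99925 imp gal and 2828 cm³ = 0.622073 imp gal.
1.99925 + 0.622073 ≈ 2.621 imp gal.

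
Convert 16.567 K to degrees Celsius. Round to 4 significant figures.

K = °C + 273.15.
Applying the formula gives -256.6 °C.

-256.6 °C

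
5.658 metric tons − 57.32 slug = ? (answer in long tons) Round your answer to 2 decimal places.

4.75 long ton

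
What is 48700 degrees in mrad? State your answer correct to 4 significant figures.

1 degree = 17.4533 mrad.
48700 × 17.4533 ≈ 850000 mrad.

850000 milliradians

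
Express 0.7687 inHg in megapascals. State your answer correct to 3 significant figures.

0.00260 megapascals

1 inch of mercury = 0.00338639 megapascals.
0.7687 × 0.00338639 ≈ 0.00260 MPa.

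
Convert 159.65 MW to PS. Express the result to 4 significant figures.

217100 metric horsepower

1 MW = 1359.62 PS.
So 159.65 × 1359.62 ≈ 217100 PS.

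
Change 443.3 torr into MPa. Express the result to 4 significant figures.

0.05910 megapascals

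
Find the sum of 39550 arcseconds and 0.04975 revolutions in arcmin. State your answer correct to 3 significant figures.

39550 arcsec = 659.167 arcmin and 0.04975 rev = 1074.60 arcmin.
659.167 + 1074.60 ≈ 1730 arcmin.

1730 arcminutes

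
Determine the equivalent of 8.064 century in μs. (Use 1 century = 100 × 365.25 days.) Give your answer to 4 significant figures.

1 century = 3.15576 × 10^15 μs.
Thus 8.064 × 3.15576 × 10^15 ≈ 2.545 × 10^16 μs.

2.545 × 10^16 microseconds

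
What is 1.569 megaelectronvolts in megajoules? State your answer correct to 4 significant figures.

1 megaelectronvolt = 1.60218 × 10^-19 MJ.
Then 1.569 × 1.60218 × 10^-19 ≈ 2.514 × 10^-19 MJ.

2.514 × 10^-19 MJ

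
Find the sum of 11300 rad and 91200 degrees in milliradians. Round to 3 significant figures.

11300 rad = 1.13000 × 10^7 mrad and 91200 ° = 1.59174 × 10^6 mrad.
1.13000 × 10^7 + 1.59174 × 10^6 ≈ 1.29 × 10^7 mrad.

1.29 × 10^7 mrad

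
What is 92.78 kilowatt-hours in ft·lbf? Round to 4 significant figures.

2.464 × 10^8 foot-pounds

1 kWh = 2.65522 × 10^6 ft·lbf.
Then 92.78 × 2.65522 × 10^6 ≈ 2.464 × 10^8 ft·lbf.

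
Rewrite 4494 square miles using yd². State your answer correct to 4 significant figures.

1 mi² = 3.09760 × 10^6 square yards.
So 4494 × 3.09760 × 10^6 ≈ 1.392 × 10^10 yd².

1.392 × 10^10 square yards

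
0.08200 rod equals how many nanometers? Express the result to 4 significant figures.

4.124 × 10^8 nanometers

1 rod = 5.02920 × 10^9 nm.
Then 0.08200 × 5.02920 × 10^9 ≈ 4.124 × 10^8 nm.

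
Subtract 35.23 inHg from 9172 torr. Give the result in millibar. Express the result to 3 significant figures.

11000 millibar

9172 torr = 12228.3 mbar and 35.23 inHg = 1193.02 mbar.
12228.3 − 1193.02 ≈ 11000 mbar.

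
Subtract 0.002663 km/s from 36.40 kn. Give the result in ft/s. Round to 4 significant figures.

52.70 ft/s

36.40 kn = 61.4363 ft/s and 0.002663 km/s = 8.73688 ft/s.
61.4363 − 8.73688 ≈ 52.70 ft/s.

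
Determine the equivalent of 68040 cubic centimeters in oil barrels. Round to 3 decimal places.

0.428 oil barrels

1 cm³ = 6.28981 × 10^-6 bbl.
So 68040 × 6.28981 × 10^-6 ≈ 0.428 bbl.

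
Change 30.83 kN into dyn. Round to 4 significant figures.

3.083 × 10^9 dyn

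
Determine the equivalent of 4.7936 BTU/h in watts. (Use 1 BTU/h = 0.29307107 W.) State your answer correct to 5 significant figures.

1.4049 watts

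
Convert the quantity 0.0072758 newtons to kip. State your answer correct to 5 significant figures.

1.6357e-6 kip

1 N = 0.000224809 kips.
0.0072758 × 0.000224809 ≈ 1.6357e-6 kip.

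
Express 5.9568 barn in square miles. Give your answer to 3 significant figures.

2.30e-34 square miles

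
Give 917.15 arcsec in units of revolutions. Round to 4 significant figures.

0.0007077 rev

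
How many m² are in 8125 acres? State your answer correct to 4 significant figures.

1 acre = 4046.86 m².
Thus 8125 × 4046.86 ≈ 3.288e+7 m².

3.288e+7 m²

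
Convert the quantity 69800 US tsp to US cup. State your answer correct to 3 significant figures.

1 US tsp = 0.0208333 US cups.
Thus 69800 × 0.0208333 ≈ 1450 US cup.

1450 US cup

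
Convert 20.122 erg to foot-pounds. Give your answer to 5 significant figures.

1.4841 × 10^-6 ft·lbf

1 erg = 7.37562 × 10^-8 ft·lbf.
20.122 × 7.37562 × 10^-8 ≈ 1.4841 × 10^-6 ft·lbf.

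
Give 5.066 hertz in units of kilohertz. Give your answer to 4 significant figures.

1 hertz = 0.00100000 kHz.
Then 5.066 × 0.00100000 ≈ 0.005066 kHz.

0.005066 kHz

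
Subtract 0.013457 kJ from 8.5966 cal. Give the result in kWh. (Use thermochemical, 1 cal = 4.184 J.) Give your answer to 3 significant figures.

6.25e-6 kWh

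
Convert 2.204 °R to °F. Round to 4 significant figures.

-457.5 °F

°R = °F + 459.67.
Applying the formula gives -457.5 °F.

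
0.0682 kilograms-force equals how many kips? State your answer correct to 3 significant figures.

0.000150 kips

1 kgf = 0.00220462 kip.
0.0682 × 0.00220462 ≈ 0.000150 kip.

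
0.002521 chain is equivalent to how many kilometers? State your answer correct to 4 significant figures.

1 chain = 0.0201168 kilometers.
Then 0.002521 × 0.0201168 ≈ 5.071e-5 km.

5.071e-5 km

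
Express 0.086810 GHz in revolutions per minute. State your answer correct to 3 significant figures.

5.21 × 10^9 rpm

1 GHz = 6.00000 × 10^10 rpm.
So 0.086810 × 6.00000 × 10^10 ≈ 5.21 × 10^9 rpm.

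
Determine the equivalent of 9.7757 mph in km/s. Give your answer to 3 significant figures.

0.00437 km/s

1 mile per hour = 0.000447040 km/s.
So 9.7757 × 0.000447040 ≈ 0.00437 km/s.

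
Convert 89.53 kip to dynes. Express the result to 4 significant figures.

3.982e+10 dyn

1 kip = 4.44822e+8 dynes.
So 89.53 × 4.44822e+8 ≈ 3.982e+10 dyn.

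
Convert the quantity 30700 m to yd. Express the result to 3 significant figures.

1 m = 1.09361 yards.
30700 × 1.09361 ≈ 33600 yd.

33600 yards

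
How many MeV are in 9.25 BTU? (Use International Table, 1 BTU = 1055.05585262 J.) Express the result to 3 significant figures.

1 BTU = 6.58514 × 10^15 MeV.
9.25 × 6.58514 × 10^15 ≈ 6.09 × 10^16 MeV.

6.09 × 10^16 MeV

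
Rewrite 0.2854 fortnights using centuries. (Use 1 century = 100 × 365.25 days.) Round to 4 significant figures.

0.0001094 century

1 fortnight = 0.000383299 century.
0.2854 × 0.000383299 ≈ 0.0001094 century.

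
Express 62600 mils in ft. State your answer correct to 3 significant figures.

1 mil = 8.33333e-5 ft.
62600 × 8.33333e-5 ≈ 5.22 ft.

5.22 ft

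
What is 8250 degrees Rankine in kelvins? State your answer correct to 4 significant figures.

4583 K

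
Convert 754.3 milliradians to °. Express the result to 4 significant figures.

1 mrad = 0.0572958 °.
754.3 × 0.0572958 ≈ 43.22 °.

43.22 °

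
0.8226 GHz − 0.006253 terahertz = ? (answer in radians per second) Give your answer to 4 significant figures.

-3.412e+10 rad/s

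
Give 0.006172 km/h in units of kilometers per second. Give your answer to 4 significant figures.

1 km/h = 0.000277778 kilometers per second.
0.006172 × 0.000277778 ≈ 1.714 × 10^-6 km/s.

1.714 × 10^-6 kilometers per second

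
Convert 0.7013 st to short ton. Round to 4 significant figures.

0.004909 short tons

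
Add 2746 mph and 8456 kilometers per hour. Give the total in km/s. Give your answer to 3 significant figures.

3.58 kilometers per second

2746 mph = 1.22757 km/s and 8456 km/h = 2.34889 km/s.
1.22757 + 2.34889 ≈ 3.58 km/s.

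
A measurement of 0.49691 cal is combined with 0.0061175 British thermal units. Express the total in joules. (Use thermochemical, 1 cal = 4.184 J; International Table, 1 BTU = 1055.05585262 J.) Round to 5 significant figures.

8.5334 J

0.49691 cal = 2.07907 J and 0.0061175 BTU = 6.45430 J.
2.07907 + 6.45430 ≈ 8.5334 J.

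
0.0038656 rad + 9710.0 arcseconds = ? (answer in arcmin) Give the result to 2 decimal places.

0.0038656 rad = 13.2890 arcmin and 9710.0 arcsec = 161.833 arcmin.
13.2890 + 161.833 ≈ 175.12 arcmin.

175.12 arcmin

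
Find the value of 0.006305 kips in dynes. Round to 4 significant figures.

1 kip = 4.44822 × 10^8 dyn.
0.006305 × 4.44822 × 10^8 ≈ 2.805 × 10^6 dyn.

2.805 × 10^6 dyn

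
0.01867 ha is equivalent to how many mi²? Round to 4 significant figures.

7.209 × 10^-5 mi²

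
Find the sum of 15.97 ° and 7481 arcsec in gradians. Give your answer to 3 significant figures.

20.1 grad

15.97 ° = 17.7444 grad and 7481 arcsec = 2.30895 grad.
17.7444 + 2.30895 ≈ 20.1 grad.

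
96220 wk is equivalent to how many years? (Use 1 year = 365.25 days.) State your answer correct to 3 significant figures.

1 wk = 0.0191650 yr.
Then 96220 × 0.0191650 ≈ 1840 yr.

1840 years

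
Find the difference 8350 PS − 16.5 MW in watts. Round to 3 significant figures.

8350 PS = 6.14141e+6 W and 16.5 MW = 1.65000e+7 W.
6.14141e+6 − 1.65000e+7 ≈ -1.04e+7 W.

-1.04e+7 W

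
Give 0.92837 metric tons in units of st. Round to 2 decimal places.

146.19 st

1 t = 157.473 stone.
Then 0.92837 × 157.473 ≈ 146.19 st.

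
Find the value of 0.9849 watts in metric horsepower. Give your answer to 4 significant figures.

0.001339 metric horsepower

1 watt = 0.00135962 PS.
So 0.9849 × 0.00135962 ≈ 0.001339 PS.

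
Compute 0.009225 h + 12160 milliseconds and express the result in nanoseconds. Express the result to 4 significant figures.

4.537 × 10^10 nanoseconds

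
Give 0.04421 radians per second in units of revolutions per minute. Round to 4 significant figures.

1 radian per second = 9.54930 rpm.
Thus 0.04421 × 9.54930 ≈ 0.4222 rpm.

0.4222 rpm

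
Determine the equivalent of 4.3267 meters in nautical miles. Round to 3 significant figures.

1 m = 0.000539957 nmi.
Then 4.3267 × 0.000539957 ≈ 0.00234 nmi.

0.00234 nmi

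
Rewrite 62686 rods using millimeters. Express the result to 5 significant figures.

1 rod = 5029.20 mm.
Then 62686 × 5029.20 ≈ 3.1526e+8 mm.

3.1526e+8 millimeters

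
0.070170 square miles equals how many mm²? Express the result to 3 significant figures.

1 square mile = 2.58999 × 10^12 mm².
Thus 0.070170 × 2.58999 × 10^12 ≈ 1.82 × 10^11 mm².

1.82 × 10^11 square millimeters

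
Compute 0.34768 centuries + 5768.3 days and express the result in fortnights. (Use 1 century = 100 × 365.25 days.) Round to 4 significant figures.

1319 fortnights

0.34768 century = 907.072 fortnight and 5768.3 d = 412.021 fortnight.
907.072 + 412.021 ≈ 1319 fortnight.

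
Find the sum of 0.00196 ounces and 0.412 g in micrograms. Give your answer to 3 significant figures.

468000 micrograms

0.00196 oz = 55565.1 μg and 0.412 g = 412000 μg.
55565.1 + 412000 ≈ 468000 μg.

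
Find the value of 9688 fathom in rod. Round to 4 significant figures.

3523 rod

1 fathom = 0.363636 rods.
Then 9688 × 0.363636 ≈ 3523 rod.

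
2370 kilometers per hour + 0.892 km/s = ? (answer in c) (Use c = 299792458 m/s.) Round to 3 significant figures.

5.17 × 10^-6 c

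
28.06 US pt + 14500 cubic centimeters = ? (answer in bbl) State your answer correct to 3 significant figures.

0.175 oil barrels

28.06 US pt = 0.0835119 bbl and 14500 cm³ = 0.0912023 bbl.
0.0835119 + 0.0912023 ≈ 0.175 bbl.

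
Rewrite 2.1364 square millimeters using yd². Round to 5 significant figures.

2.5551 × 10^-6 square yards

1 square millimeter = 1.19599 × 10^-6 square yards.
Then 2.1364 × 1.19599 × 10^-6 ≈ 2.5551 × 10^-6 yd².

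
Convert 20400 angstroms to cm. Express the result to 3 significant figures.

1 Å = 1.00000 × 10^-8 cm.
Then 20400 × 1.00000 × 10^-8 ≈ 0.000204 cm.

0.000204 cm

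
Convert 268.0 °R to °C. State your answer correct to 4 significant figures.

°R = (°C + 273.15) × 9/5.
Applying the formula gives -124.3 °C.

-124.3 degrees Celsius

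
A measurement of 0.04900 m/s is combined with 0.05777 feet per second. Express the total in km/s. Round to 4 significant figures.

0.04900 m/s = 4.90000e-5 km/s and 0.05777 ft/s = 1.76083e-5 km/s.
4.90000e-5 + 1.76083e-5 ≈ 6.661e-5 km/s.

6.661e-5 kilometers per second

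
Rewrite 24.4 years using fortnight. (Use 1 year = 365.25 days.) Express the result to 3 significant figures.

637 fortnights

1 year = 26.0893 fortnight.
So 24.4 × 26.0893 ≈ 637 fortnight.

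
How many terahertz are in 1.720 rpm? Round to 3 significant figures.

2.87 × 10^-14 terahertz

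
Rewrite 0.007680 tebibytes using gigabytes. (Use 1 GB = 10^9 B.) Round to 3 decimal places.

1 TiB = 1099.51 GB.
Then 0.007680 × 1099.51 ≈ 8.444 GB.

8.444 GB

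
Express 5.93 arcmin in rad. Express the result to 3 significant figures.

1 arcmin = 0.000290888 rad.
So 5.93 × 0.000290888 ≈ 0.00172 rad.

0.00172 radians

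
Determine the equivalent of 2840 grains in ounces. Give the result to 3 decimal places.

6.491 ounces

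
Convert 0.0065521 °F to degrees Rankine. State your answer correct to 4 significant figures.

459.7 °R

°R = °F + 459.67.
Applying the formula gives 459.7 °R.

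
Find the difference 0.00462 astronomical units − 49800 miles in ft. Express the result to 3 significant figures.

0.00462 au = 2.26753e+9 ft and 49800 mi = 2.62944e+8 ft.
2.26753e+9 − 2.62944e+8 ≈ 2.00e+9 ft.

2.00e+9 feet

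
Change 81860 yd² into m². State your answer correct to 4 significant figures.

1 yd² = 0.836127 square meters.
So 81860 × 0.836127 ≈ 68450 m².

68450 square meters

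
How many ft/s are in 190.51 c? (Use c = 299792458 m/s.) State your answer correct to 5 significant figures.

1.8738e+11 ft/s

1 speed of light = 9.83571e+8 ft/s.
Thus 190.51 × 9.83571e+8 ≈ 1.8738e+11 ft/s.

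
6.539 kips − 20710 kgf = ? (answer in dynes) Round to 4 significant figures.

6.539 kip = 2.90869e+9 dyn and 20710 kgf = 2.03096e+10 dyn.
2.90869e+9 − 2.03096e+10 ≈ -1.740e+10 dyn.

-1.740e+10 dyn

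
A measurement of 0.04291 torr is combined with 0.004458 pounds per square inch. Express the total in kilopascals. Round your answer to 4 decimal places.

0.0365 kilopascals

0.04291 torr = 0.00572086 kPa and 0.004458 psi = 0.0307368 kPa.
0.00572086 + 0.0307368 ≈ 0.0365 kPa.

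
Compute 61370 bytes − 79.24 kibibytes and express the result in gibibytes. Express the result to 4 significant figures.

61370 B = 5.71553 × 10^-5 GiB and 79.24 KiB = 7.55692 × 10^-5 GiB.
5.71553 × 10^-5 − 7.55692 × 10^-5 ≈ -1.841 × 10^-5 GiB.

-1.841 × 10^-5 GiB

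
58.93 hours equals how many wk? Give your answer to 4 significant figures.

1 hour = 0.00595238 weeks.
So 58.93 × 0.00595238 ≈ 0.3508 wk.

0.3508 wk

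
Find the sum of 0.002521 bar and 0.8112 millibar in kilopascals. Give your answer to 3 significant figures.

0.333 kilopascals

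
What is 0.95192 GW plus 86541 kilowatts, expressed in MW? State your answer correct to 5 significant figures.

0.95192 GW = 951.920 MW and 86541 kW = 86.5410 MW.
951.920 + 86.5410 ≈ 1038.5 MW.

1038.5 MW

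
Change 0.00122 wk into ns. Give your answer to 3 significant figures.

1 week = 6.04800e+14 nanoseconds.
0.00122 × 6.04800e+14 ≈ 7.38e+11 ns.

7.38e+11 ns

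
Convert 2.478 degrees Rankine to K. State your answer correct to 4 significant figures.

°R = K × 9/5.
Applying the formula gives 1.377 K.

1.377 K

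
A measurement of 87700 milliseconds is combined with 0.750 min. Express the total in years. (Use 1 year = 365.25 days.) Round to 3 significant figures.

87700 ms = 2.77905 × 10^-6 yr and 0.750 min = 1.42596 × 10^-6 yr.
2.77905 × 10^-6 + 1.42596 × 10^-6 ≈ 4.21 × 10^-6 yr.

4.21 × 10^-6 yr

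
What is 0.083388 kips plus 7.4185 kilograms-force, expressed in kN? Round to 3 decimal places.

0.444 kilonewtons

0.083388 kip = 0.370928 kN and 7.4185 kgf = 0.0727506 kN.
0.370928 + 0.0727506 ≈ 0.444 kN.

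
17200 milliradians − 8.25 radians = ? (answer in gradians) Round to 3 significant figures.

17200 mrad = 1094.99 grad and 8.25 rad = 525.211 grad.
1094.99 − 525.211 ≈ 570 grad.

570 grad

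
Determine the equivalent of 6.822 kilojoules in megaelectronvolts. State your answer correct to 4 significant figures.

4.258e+16 megaelectronvolts

1 kJ = 6.24151e+15 MeV.
Thus 6.822 × 6.24151e+15 ≈ 4.258e+16 MeV.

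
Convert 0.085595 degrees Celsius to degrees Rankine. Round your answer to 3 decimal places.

491.824 degrees Rankine

°R = (°C + 273.15) × 9/5.
Applying the formula gives 491.824 °R.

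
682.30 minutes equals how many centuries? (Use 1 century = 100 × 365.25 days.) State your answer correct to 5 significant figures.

1 minute = 1.901285 × 10^-8 century.
682.30 × 1.901285 × 10^-8 ≈ 1.2972 × 10^-5 century.

1.2972 × 10^-5 century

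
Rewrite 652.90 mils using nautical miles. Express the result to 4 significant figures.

8.954e-6 nmi

1 mil = 1.37149e-8 nmi.
Thus 652.90 × 1.37149e-8 ≈ 8.954e-6 nmi.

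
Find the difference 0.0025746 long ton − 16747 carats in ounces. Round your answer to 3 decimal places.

0.0025746 long ton = 92.2737 oz and 16747 ct = 118.147 oz.
92.2737 − 118.147 ≈ -25.873 oz.

-25.873 oz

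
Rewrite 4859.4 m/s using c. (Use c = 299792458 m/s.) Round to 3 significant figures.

1.62e-5 c

1 meter per second = 3.33564e-9 c.
4859.4 × 3.33564e-9 ≈ 1.62e-5 c.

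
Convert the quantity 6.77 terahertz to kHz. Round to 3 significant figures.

6.77e+9 kilohertz

1 terahertz = 1.00000e+9 kHz.
So 6.77 × 1.00000e+9 ≈ 6.77e+9 kHz.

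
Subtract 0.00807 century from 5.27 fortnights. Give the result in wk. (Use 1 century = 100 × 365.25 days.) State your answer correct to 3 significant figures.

-31.6 weeks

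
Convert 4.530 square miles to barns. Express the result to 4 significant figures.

1.173 × 10^35 barns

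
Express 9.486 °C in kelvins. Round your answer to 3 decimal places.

K = °C + 273.15.
Applying the formula gives 282.636 K.

282.636 K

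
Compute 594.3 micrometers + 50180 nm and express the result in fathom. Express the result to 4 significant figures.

594.3 μm = 0.000324967 fathom and 50180 nm = 2.74388e-5 fathom.
0.000324967 + 2.74388e-5 ≈ 0.0003524 fathom.

0.0003524 fathom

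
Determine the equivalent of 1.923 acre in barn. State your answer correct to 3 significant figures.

7.78e+31 barn

1 acre = 4.04686e+31 barns.
So 1.923 × 4.04686e+31 ≈ 7.78e+31 barn.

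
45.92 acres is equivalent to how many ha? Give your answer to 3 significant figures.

18.6 ha

1 acre = 0.404686 ha.
Then 45.92 × 0.404686 ≈ 18.6 ha.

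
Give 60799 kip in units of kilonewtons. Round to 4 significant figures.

1 kip = 4.44822 kilonewtons.
Thus 60799 × 4.44822 ≈ 270400 kN.

270400 kilonewtons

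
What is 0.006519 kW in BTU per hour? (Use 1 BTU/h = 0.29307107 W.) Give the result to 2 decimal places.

22.24 BTU per hour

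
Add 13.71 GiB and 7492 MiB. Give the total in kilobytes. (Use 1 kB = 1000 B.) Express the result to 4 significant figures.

2.258e+7 kB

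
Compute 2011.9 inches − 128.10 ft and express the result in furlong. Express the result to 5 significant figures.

0.059937 furlong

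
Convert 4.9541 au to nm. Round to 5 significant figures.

7.4112e+20 nm

1 astronomical unit = 1.49598e+20 nm.
4.9541 × 1.49598e+20 ≈ 7.4112e+20 nm.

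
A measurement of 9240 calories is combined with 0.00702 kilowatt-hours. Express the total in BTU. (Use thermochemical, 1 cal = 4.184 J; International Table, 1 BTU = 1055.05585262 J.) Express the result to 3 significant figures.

60.6 BTU

9240 cal = 36.6428 BTU and 0.00702 kWh = 23.9532 BTU.
36.6428 + 23.9532 ≈ 60.6 BTU.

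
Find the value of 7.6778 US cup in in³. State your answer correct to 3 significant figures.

111 cubic inches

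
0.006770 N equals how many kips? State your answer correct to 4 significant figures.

1.522e-6 kips

1 N = 0.000224809 kip.
Thus 0.006770 × 0.000224809 ≈ 1.522e-6 kip.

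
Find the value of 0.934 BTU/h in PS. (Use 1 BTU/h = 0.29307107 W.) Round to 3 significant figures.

1 BTU/h = 0.000398466 PS.
Then 0.934 × 0.000398466 ≈ 0.000372 PS.

0.000372 PS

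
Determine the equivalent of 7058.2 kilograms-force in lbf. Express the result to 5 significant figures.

1 kgf = 2.20462 pounds-force.
Thus 7058.2 × 2.20462 ≈ 15561 lbf.

15561 lbf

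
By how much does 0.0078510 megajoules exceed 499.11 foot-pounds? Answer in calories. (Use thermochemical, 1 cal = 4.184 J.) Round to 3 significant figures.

1710 cal

0.0078510 MJ = 1876.43 cal and 499.11 ft·lbf = 161.736 cal.
1876.43 − 161.736 ≈ 1710 cal.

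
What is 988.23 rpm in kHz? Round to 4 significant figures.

1 rpm = 1.66667 × 10^-5 kHz.
988.23 × 1.66667 × 10^-5 ≈ 0.01647 kHz.

0.01647 kHz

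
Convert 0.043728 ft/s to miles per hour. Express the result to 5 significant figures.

1 foot per second = 0.681818 miles per hour.
0.043728 × 0.681818 ≈ 0.029815 mph.

0.029815 miles per hour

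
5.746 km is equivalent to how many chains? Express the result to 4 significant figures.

1 km = 49.7097 chain.
So 5.746 × 49.7097 ≈ 285.6 chain.

285.6 chain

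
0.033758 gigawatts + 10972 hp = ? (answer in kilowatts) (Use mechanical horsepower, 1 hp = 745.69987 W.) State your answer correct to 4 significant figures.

41940 kW

0.033758 GW = 33758.0 kW and 10972 hp = 8181.82 kW.
33758.0 + 8181.82 ≈ 41940 kW.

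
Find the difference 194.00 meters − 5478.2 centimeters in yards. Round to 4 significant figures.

152.3 yd

194.00 m = 212.161 yd and 5478.2 cm = 59.9103 yd.
212.161 − 59.9103 ≈ 152.3 yd.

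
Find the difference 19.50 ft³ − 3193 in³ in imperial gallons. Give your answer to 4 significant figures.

19.50 ft³ = 121.462 imp gal and 3193 in³ = 11.5096 imp gal.
121.462 − 11.5096 ≈ 110.0 imp gal.

110.0 imperial gallons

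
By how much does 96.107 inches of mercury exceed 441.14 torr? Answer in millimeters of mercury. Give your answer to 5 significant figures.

2000.0 millimeters of mercury

96.107 inHg = 2441.12 mmHg and 441.14 torr = 441.140 mmHg.
2441.12 − 441.140 ≈ 2000.0 mmHg.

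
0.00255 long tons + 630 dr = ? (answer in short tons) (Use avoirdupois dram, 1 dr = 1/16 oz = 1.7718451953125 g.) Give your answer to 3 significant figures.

0.00409 short tons

0.00255 long ton = 0.00285600 short ton and 630 dr = 0.00123047 short ton.
0.00285600 + 0.00123047 ≈ 0.00409 short ton.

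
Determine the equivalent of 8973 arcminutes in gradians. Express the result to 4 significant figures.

166.2 grad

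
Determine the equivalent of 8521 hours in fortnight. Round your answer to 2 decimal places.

1 hour = 0.00297619 fortnight.
Thus 8521 × 0.00297619 ≈ 25.36 fortnight.

25.36 fortnight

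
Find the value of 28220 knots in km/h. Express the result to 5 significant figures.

52263 kilometers per hour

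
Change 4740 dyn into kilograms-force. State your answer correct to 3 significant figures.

1 dyne = 1.01972e-6 kgf.
4740 × 1.01972e-6 ≈ 0.00483 kgf.

0.00483 kilograms-force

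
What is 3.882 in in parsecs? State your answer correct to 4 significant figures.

3.195 × 10^-18 parsecs

1 in = 8.23158 × 10^-19 pc.
Thus 3.882 × 8.23158 × 10^-19 ≈ 3.195 × 10^-18 pc.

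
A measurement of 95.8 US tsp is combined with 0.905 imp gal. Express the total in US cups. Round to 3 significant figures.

95.8 US tsp = 1.99583 US cup and 0.905 imp gal = 17.3898 US cup.
1.99583 + 17.3898 ≈ 19.4 US cup.

19.4 US cups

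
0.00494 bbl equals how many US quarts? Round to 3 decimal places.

1 bbl = 168.000 US qt.
0.00494 × 168.000 ≈ 0.830 US qt.

0.830 US quarts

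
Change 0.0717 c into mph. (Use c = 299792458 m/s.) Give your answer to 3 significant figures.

1 c = 6.70617e+8 miles per hour.
0.0717 × 6.70617e+8 ≈ 4.81e+7 mph.

4.81e+7 mph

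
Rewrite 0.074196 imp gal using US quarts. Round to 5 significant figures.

0.35642 US quarts

1 imperial gallon = 4.80380 US quarts.
Then 0.074196 × 4.80380 ≈ 0.35642 US qt.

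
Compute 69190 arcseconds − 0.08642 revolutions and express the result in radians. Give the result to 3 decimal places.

69190 arcsec = 0.335443 rad and 0.08642 rev = 0.542993 rad.
0.335443 − 0.542993 ≈ -0.208 rad.

-0.208 rad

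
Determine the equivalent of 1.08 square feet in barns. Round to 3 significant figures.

1.00e+27 barn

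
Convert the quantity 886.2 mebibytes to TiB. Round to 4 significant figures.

1 MiB = 9.53674e-7 TiB.
886.2 × 9.53674e-7 ≈ 0.0008451 TiB.

0.0008451 TiB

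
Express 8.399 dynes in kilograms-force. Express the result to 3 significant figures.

8.56 × 10^-6 kgf

1 dyne = 1.01972 × 10^-6 kgf.
8.399 × 1.01972 × 10^-6 ≈ 8.56 × 10^-6 kgf.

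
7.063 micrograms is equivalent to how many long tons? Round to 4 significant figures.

6.951e-12 long ton

1 microgram = 9.84207e-13 long tons.
So 7.063 × 9.84207e-13 ≈ 6.951e-12 long ton.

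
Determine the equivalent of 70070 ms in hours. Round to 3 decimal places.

0.019 h

1 millisecond = 2.77778e-7 h.
Then 70070 × 2.77778e-7 ≈ 0.019 h.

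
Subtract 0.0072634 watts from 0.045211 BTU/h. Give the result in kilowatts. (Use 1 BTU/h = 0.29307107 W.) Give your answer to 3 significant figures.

5.99e-6 kW

0.045211 BTU/h = 1.32500e-5 kW and 0.0072634 W = 7.26340e-6 kW.
1.32500e-5 − 7.26340e-6 ≈ 5.99e-6 kW.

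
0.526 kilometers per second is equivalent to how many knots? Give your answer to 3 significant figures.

1 km/s = 1943.84 kn.
So 0.526 × 1943.84 ≈ 1020 kn.

1020 kn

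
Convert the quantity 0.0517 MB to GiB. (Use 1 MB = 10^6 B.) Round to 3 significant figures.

1 MB = 0.000931323 GiB.
So 0.0517 × 0.000931323 ≈ 4.81 × 10^-5 GiB.

4.81 × 10^-5 GiB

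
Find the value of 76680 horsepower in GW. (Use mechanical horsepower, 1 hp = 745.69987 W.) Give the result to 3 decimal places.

0.057 gigawatts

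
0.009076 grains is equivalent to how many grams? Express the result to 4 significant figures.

1 grain = 0.0647989 g.
So 0.009076 × 0.0647989 ≈ 0.0005881 g.

0.0005881 g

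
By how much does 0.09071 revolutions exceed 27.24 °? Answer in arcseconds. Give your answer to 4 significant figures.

0.09071 rev = 117560 arcsec and 27.24 ° = 98064.0 arcsec.
117560 − 98064.0 ≈ 19500 arcsec.

19500 arcsec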